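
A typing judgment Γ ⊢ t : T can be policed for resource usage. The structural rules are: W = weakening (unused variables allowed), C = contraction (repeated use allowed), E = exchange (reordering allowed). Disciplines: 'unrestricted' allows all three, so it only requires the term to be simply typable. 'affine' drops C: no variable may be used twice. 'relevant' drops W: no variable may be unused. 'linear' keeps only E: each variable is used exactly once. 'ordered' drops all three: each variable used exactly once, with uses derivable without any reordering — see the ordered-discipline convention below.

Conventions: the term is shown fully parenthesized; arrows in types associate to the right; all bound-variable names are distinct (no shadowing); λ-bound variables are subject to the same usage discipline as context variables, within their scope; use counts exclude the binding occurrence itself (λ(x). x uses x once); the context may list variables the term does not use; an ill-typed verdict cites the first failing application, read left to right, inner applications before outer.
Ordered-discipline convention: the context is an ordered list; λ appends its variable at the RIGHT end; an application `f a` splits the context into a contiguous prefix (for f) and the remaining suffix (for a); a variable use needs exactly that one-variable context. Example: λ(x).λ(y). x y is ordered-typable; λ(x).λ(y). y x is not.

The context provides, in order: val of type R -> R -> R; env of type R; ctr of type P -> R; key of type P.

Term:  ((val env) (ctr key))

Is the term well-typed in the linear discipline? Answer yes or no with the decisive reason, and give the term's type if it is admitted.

yes — each of val, env, ctr, key used exactly once; term : R
usage: val: 1; env: 1; ctr: 1; key: 1
order of uses: val, env, ctr, key
typing: well-typed — term : R
per-discipline verdicts: ordered ✓; linear ✓; affine ✓; relevant ✓; unrestricted ✓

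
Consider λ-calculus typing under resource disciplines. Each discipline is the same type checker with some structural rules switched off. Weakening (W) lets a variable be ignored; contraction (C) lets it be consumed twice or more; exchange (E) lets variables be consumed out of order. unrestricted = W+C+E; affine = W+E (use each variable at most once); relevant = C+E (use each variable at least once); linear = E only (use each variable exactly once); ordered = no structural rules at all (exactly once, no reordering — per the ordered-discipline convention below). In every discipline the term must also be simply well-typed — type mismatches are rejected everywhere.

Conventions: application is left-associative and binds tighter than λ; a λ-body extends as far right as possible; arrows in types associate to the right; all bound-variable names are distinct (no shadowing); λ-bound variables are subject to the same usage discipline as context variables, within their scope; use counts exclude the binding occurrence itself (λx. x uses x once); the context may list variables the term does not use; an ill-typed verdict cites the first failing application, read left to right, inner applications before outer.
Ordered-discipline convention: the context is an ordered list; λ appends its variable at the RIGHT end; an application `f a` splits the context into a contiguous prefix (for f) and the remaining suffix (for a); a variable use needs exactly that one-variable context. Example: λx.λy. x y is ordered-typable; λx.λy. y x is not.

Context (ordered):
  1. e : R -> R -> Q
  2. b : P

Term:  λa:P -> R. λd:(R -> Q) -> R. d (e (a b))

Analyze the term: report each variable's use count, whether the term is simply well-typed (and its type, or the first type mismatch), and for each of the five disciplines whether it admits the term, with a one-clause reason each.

usage: e=1, b=1, a (λ-bound)=1, d (λ-bound)=1
uses in reading order: d, e, a, b
typing: ✓ — (P -> R) -> ((R -> Q) -> R) -> R
ordered ✗ (needs exchange: uses follow d, e, a, b)
linear ✓ (exactly-once usage across e, b, a, d)
affine ✓ (at most one use each (e, b, a, d))
relevant ✓ (none of e, b, a, d goes unused)
unrestricted ✓ (type-checks ((P -> R) -> ((R -> Q) -> R) -> R) and nothing is barred)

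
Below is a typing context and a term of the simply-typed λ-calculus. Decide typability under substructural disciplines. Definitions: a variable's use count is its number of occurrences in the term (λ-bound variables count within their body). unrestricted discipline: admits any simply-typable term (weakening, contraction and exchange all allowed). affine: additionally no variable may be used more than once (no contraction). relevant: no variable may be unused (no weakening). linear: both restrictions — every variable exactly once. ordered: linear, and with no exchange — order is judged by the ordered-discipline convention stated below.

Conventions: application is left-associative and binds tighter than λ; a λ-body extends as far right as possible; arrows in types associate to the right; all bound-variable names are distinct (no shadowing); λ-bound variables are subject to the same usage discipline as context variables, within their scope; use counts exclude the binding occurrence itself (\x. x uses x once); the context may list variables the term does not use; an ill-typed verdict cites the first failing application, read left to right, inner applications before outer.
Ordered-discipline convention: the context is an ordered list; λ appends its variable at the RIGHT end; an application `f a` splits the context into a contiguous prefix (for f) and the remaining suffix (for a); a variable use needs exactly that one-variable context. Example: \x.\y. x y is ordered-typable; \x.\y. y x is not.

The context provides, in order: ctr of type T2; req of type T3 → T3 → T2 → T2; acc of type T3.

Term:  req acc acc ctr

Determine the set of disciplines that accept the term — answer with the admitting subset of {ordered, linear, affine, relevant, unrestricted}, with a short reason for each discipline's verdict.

accepted by: relevant, unrestricted
variable uses: ctr=1, req=1, acc=2
uses in reading order: req, acc, acc, ctr
typing: the term checks, with type T2
ordered ✗ (needs contraction — acc ×2)
linear ✗ (needs contraction — acc ×2)
affine ✗ (needs contraction — acc ×2)
relevant ✓ (at least one use each (ctr, req, acc))
unrestricted ✓ (well-typed at T2; no restrictions here)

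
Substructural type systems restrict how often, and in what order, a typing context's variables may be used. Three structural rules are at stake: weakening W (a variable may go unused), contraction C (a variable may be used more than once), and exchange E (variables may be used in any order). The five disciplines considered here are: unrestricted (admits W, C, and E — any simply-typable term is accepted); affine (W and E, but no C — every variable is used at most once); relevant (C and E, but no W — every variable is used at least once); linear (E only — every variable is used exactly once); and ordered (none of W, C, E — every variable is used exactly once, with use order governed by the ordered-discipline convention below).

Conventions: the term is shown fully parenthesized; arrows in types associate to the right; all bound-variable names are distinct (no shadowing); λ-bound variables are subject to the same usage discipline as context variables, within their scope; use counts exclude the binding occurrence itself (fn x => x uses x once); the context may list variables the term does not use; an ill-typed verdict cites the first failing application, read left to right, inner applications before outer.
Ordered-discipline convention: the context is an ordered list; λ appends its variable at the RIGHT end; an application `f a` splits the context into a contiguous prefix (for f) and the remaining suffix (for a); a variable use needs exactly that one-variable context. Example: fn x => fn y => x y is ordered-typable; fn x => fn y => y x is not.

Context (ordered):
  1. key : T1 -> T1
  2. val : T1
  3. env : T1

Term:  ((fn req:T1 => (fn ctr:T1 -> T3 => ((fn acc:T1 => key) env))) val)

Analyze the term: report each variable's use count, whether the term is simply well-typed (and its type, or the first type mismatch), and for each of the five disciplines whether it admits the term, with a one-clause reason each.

use counts: key: 1, val: 1, env: 1, req [bound]: 0, ctr [bound]: 0, acc [bound]: 0
uses in reading order: key, env, val
typing: well-typed at (T1 -> T3) -> T1 -> T1
ordered ✗ (req, ctr, acc left unused)
linear ✗ (req, ctr, acc left unused)
affine ✓ (at most one use each (key, val, env, req, ctr, acc))
relevant ✗ (req, ctr, acc left unused)
unrestricted ✓ (simply typable at (T1 -> T3) -> T1 -> T1; W, C, E all held)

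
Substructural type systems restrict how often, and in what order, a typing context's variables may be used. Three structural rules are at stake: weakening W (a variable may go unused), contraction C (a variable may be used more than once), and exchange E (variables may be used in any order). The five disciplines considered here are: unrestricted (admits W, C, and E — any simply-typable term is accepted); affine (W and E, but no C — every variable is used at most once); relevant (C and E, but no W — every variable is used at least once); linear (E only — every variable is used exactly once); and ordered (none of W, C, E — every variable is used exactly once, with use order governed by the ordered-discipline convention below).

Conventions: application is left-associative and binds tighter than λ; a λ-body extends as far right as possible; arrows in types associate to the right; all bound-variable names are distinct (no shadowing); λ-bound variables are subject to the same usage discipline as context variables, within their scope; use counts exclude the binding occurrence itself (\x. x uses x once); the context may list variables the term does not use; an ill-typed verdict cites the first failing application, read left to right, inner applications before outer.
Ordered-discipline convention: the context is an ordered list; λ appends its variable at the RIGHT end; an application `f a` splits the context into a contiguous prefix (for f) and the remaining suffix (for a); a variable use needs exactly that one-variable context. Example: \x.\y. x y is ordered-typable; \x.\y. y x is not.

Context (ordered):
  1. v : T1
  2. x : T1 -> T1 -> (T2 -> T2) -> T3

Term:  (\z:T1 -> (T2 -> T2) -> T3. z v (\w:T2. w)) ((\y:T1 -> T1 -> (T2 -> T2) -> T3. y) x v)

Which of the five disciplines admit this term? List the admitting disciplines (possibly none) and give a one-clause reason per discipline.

admitted by: relevant, unrestricted
usage: v=2; x=1; z (bound)=1; w (bound)=1; y (bound)=1
use order (left to right): z, v, w, y, x, v
typing: well-typed at T3
ordered: ✗, uses contraction: v ×2
linear: ✗, uses contraction: v ×2
affine: ✗, uses contraction: v ×2
relevant: ✓, every one of v, x, z, w, y appears
unrestricted: ✓, type-checks (T3) and nothing is barred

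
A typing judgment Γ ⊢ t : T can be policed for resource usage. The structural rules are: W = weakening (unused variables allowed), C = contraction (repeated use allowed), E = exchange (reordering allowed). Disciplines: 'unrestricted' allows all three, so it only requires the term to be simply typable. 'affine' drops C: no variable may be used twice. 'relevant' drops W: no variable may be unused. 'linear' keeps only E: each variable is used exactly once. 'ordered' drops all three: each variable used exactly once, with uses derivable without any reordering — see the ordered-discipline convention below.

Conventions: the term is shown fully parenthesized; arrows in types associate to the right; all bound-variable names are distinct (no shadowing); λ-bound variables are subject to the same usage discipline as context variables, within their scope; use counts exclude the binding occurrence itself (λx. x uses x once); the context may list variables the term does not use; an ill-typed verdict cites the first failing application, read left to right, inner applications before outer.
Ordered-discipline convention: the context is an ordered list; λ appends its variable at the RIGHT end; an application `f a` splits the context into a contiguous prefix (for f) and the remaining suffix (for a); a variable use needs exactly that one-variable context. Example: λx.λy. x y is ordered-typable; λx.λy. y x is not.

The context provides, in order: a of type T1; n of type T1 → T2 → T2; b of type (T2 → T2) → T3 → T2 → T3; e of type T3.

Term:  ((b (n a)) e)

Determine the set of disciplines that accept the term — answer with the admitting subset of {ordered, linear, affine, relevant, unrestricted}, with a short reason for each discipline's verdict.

admitted by: linear, affine, relevant, unrestricted
counts: a=1; n=1; b=1; e=1
order of uses: b, n, a, e
typing: well-typed at T2 → T3
ordered ✗ (no ordered split (uses run b, n, a, e))
linear ✓ (a, n, b, e: one use apiece)
affine ✓ (at most one use each (a, n, b, e))
relevant ✓ (at least one use each (a, n, b, e))
unrestricted ✓ (well-typed at T2 → T3; no restrictions here)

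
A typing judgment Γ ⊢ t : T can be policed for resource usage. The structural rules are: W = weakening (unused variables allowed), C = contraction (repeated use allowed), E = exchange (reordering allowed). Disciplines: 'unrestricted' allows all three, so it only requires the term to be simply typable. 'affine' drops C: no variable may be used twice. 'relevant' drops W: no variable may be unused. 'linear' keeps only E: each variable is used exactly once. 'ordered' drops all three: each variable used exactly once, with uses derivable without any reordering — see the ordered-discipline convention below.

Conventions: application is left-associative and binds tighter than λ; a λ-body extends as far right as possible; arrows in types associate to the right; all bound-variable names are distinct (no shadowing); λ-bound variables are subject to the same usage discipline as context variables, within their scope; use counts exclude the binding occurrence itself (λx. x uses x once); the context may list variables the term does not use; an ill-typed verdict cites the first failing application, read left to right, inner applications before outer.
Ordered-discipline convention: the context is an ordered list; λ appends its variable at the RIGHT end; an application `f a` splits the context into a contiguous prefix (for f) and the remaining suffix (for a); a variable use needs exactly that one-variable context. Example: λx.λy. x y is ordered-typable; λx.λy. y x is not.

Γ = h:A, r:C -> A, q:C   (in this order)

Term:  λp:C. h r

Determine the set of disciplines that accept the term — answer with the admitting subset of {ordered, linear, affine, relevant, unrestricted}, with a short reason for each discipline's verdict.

accepted by: none
counts: h ×1; r ×1; q ×0; p (bound) ×0
left-to-right use order: h, r
typing: ill-typed: can't apply a value of type A
ordered: ✗, fails simple typing
linear: ✗, a type mismatch blocks all five
affine: ✗, the type mismatch rejects it
relevant: ✗, not simply typable
unrestricted: ✗, fails simple typing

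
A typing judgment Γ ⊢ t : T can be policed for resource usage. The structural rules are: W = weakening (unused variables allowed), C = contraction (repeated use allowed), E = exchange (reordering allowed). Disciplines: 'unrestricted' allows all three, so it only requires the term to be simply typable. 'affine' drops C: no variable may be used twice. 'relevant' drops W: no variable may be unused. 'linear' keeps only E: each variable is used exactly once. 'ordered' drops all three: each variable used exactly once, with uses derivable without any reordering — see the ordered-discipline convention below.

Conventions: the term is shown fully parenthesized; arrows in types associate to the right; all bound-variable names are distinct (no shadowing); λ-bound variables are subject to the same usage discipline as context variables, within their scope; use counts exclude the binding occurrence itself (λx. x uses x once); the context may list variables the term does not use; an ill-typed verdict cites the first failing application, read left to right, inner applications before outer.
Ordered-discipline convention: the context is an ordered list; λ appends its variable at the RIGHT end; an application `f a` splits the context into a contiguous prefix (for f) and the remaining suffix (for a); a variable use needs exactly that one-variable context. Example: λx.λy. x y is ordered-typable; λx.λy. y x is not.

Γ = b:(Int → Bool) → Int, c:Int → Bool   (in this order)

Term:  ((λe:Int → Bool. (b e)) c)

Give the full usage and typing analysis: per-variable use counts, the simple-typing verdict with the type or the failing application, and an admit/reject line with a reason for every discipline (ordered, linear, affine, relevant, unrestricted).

counts: b: 1×; c: 1×; e (λ-bound): 1×
use order (left to right): b, e, c
typing: well-typed at Int
ordered: ✓ — single-use (b, c, e), ordered derivation ok
linear: ✓ — single use per variable (b, c, e)
affine: ✓ — no duplicate uses among b, c, e
relevant: ✓ — every one of b, c, e appears
unrestricted: ✓ — typability at Int is all that's needed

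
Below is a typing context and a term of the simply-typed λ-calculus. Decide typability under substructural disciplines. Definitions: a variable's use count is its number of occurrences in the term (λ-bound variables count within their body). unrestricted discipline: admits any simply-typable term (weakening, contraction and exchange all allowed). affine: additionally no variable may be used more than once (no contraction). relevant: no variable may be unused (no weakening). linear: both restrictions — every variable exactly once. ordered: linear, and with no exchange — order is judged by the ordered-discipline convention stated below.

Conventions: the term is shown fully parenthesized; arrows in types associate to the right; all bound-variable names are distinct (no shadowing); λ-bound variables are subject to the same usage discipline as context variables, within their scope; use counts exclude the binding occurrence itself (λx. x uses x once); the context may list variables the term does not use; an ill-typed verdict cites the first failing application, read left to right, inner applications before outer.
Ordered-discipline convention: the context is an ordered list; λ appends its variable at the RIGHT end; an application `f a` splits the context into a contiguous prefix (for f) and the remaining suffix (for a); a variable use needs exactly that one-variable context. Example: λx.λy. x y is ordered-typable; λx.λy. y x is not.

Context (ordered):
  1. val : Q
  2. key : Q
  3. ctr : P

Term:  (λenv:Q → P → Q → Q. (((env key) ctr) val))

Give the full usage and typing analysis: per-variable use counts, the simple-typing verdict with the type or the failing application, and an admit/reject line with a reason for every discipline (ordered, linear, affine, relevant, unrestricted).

variable uses: val: 1×, key: 1×, ctr: 1×, env (λ-bound): 1×
order of uses: env, key, ctr, val
typing: well-typed at (Q → P → Q → Q) → Q
ordered: ✗ — use order env, key, ctr, val needs exchange
linear: ✓ — exactly-once usage across val, key, ctr, env
affine: ✓ — none of val, key, ctr, env used more than once
relevant: ✓ — val, key, ctr, env: all used, weakening unneeded
unrestricted: ✓ — well-typed at (Q → P → Q → Q) → Q; no restrictions here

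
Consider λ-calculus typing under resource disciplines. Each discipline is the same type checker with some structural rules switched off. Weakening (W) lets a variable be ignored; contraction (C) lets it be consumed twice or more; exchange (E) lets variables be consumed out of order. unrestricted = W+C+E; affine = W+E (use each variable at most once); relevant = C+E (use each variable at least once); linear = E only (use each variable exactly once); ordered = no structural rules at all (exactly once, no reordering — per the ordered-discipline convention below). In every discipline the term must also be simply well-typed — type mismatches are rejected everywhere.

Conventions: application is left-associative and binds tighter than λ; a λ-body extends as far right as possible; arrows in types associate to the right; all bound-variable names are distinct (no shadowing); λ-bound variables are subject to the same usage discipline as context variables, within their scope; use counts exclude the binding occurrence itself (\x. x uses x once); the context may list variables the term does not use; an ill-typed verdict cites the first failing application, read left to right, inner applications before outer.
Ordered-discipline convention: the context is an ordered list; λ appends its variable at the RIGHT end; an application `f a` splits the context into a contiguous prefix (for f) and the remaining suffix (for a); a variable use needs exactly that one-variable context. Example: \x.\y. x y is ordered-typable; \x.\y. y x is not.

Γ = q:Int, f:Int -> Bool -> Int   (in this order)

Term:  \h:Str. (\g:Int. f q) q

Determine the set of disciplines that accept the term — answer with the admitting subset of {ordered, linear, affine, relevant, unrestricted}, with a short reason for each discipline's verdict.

admitted in: unrestricted
use counts: q ×2, f ×1, h (bound) ×0, g (bound) ×0
order of uses: f, q, q
typing: well-typed — term : Str -> Bool -> Int
ordered: ✗, q ×2 used more than once (contraction); needs weakening: h, g unused
linear: ✗, q ×2 used more than once (contraction); needs weakening: h, g unused
affine: ✗, q ×2 used more than once (contraction)
relevant: ✗, needs weakening: h, g unused
unrestricted: ✓, well-typed at Str -> Bool -> Int; no restrictions here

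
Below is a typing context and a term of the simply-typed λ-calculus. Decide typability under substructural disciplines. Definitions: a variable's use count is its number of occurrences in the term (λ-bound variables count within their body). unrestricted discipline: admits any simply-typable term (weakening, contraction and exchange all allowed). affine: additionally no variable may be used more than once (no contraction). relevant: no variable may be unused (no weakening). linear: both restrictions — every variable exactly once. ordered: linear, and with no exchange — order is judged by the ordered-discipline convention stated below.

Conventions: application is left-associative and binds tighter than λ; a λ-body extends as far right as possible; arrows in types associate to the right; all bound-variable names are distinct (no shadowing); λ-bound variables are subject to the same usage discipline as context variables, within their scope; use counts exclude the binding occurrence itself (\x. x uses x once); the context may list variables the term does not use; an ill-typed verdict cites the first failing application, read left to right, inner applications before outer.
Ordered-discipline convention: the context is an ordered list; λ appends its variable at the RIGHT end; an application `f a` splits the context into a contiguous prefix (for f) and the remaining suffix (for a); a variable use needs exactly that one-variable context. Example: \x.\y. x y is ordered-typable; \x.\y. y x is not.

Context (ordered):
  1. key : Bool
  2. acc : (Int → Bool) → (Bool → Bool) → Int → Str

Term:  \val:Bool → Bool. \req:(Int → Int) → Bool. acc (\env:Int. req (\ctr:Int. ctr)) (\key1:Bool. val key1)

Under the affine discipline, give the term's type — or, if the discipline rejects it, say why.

term : (Bool → Bool) → ((Int → Int) → Bool) → Int → Str
variable uses: key ×0, acc ×1, val (bound) ×1, req (bound) ×1, env (bound) ×0, ctr (bound) ×1, key1 (bound) ×1
use order (left to right): acc, req, ctr, val, key1
typing: well-typed at (Bool → Bool) → ((Int → Int) → Bool) → Int → Str
across the five disciplines: ordered ✗ · linear ✗ · affine ✓ · relevant ✗ · unrestricted ✓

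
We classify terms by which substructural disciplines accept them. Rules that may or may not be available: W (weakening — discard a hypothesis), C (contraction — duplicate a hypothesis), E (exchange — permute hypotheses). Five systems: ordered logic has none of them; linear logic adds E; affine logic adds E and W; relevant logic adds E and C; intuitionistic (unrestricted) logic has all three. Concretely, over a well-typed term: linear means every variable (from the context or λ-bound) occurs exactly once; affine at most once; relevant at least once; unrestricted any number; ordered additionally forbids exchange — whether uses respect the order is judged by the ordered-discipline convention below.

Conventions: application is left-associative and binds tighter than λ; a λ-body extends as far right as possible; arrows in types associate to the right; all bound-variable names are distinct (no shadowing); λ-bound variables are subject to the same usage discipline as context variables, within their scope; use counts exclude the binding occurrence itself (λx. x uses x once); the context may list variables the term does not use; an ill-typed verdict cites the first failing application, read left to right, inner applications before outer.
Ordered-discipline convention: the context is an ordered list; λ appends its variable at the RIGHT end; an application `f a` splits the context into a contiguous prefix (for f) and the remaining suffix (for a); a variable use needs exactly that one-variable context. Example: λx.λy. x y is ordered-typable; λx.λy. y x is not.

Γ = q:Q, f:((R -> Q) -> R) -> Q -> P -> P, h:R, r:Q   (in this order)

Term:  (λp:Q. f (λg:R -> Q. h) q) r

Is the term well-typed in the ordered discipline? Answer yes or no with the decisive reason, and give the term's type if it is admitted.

no — needs weakening: p, g unused
counts: q: 1×, f: 1×, h: 1×, r: 1×, p (bound): 0×, g (bound): 0×
use order (left to right): f, h, q, r
typing: well-typed — term : P -> P
across the five disciplines: ordered ✗ | linear ✗ | affine ✓ | relevant ✗ | unrestricted ✓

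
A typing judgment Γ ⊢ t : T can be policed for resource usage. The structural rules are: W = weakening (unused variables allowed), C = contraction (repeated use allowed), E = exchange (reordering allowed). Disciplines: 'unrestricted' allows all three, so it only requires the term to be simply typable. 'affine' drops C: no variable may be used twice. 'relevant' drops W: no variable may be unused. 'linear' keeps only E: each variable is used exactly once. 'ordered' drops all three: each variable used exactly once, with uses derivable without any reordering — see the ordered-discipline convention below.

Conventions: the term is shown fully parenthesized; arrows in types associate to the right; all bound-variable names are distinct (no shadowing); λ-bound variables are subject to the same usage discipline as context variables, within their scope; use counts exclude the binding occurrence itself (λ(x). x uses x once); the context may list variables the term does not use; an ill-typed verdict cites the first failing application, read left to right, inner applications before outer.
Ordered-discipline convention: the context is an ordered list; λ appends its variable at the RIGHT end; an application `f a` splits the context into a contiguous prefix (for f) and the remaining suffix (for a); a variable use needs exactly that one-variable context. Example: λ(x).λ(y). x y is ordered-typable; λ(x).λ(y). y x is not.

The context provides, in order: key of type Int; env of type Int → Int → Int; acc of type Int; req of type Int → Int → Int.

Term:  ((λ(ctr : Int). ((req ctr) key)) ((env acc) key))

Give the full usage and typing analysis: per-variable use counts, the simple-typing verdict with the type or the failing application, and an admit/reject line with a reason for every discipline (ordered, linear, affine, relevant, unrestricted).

variable uses: key: 2, env: 1, acc: 1, req: 1, ctr [bound]: 1
use order (left to right): req, ctr, key, env, acc, key
typing: well-typed at Int
ordered: ✗ — key ×2 used more than once (contraction)
linear: ✗ — key ×2 used more than once (contraction)
affine: ✗ — key ×2 used more than once (contraction)
relevant: ✓ — none of key, env, acc, req, ctr goes unused
unrestricted: ✓ — well-typed at Int; no restrictions here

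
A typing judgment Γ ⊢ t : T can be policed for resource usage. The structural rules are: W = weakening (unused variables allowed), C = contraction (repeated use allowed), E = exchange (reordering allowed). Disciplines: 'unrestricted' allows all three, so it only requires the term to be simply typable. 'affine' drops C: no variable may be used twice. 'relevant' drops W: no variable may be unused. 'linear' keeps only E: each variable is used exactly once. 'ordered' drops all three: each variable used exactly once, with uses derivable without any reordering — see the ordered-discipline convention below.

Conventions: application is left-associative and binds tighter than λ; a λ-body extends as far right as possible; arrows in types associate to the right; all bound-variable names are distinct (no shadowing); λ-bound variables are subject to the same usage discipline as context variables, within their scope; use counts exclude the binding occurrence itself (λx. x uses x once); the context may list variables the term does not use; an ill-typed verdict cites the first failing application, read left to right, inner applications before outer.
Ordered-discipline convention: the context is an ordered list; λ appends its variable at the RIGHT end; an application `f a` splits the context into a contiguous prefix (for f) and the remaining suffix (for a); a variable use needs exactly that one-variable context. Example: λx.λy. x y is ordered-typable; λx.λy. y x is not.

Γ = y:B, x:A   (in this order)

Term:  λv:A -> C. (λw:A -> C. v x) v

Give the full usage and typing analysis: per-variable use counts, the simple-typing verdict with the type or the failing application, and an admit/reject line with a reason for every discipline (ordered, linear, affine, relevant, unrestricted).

usage: y: 0, x: 1, v (bound): 2, w (bound): 0
order of uses: v, x, v
typing: ✓ — (A -> C) -> C
ordered: ✗ — repeated use of v ×2; unused: y, w — weakening required
linear: ✗ — repeated use of v ×2; unused: y, w — weakening required
affine: ✗ — repeated use of v ×2
relevant: ✗ — unused: y, w — weakening required
unrestricted: ✓ — well-typed at (A -> C) -> C; no restrictions here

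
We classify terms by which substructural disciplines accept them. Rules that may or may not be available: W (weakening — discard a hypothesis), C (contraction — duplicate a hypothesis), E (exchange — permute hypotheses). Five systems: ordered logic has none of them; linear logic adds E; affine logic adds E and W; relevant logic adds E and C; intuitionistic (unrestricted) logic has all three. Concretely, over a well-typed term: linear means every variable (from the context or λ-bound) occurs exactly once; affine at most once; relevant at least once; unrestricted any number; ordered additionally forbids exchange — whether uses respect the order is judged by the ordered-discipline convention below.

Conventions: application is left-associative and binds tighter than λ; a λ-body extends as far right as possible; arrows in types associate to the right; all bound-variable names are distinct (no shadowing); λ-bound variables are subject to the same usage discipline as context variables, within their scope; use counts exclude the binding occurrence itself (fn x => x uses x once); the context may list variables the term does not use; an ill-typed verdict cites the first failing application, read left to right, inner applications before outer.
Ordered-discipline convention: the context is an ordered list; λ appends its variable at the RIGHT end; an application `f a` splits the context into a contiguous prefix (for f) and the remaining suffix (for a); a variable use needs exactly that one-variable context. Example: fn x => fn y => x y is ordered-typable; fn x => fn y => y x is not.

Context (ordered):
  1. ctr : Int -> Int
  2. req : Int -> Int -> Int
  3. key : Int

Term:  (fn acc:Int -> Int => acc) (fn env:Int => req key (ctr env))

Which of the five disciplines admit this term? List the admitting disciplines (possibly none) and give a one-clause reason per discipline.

admitted by: linear, affine, relevant, unrestricted
variable uses: ctr: 1×; req: 1×; key: 1×; acc (bound): 1×; env (bound): 1×
use order (left to right): acc, req, key, ctr, env
typing: the term checks, with type Int -> Int
ordered: ✗ — needs exchange: uses follow acc, req, key, ctr, env
linear: ✓ — exactly-once usage across ctr, req, key, acc, env
affine: ✓ — none of ctr, req, key, acc, env used more than once
relevant: ✓ — at least one use each (ctr, req, key, acc, env)
unrestricted: ✓ — type-checks (Int -> Int) and nothing is barred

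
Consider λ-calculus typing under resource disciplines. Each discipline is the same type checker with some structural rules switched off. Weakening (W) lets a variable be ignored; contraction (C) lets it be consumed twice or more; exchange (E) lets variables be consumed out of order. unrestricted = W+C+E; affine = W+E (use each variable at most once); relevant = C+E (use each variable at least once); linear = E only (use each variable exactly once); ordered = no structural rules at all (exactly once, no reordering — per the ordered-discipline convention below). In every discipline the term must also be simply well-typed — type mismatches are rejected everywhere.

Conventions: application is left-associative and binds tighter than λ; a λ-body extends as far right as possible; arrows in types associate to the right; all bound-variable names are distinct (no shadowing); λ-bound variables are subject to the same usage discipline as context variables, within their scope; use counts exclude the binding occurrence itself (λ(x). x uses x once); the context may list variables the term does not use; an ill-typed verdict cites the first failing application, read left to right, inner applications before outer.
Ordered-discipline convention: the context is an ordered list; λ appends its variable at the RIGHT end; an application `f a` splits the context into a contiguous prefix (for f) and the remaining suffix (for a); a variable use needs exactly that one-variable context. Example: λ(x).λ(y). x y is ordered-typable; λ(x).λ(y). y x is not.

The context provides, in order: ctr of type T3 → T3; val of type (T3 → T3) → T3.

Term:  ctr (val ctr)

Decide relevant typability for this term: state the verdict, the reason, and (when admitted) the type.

yes — none of ctr, val goes unused; term : T3
variable uses: ctr ×2; val ×1
use order (left to right): ctr, val, ctr
typing: the term checks, with type T3
all disciplines: ordered ✗; linear ✗; affine ✗; relevant ✓; unrestricted ✓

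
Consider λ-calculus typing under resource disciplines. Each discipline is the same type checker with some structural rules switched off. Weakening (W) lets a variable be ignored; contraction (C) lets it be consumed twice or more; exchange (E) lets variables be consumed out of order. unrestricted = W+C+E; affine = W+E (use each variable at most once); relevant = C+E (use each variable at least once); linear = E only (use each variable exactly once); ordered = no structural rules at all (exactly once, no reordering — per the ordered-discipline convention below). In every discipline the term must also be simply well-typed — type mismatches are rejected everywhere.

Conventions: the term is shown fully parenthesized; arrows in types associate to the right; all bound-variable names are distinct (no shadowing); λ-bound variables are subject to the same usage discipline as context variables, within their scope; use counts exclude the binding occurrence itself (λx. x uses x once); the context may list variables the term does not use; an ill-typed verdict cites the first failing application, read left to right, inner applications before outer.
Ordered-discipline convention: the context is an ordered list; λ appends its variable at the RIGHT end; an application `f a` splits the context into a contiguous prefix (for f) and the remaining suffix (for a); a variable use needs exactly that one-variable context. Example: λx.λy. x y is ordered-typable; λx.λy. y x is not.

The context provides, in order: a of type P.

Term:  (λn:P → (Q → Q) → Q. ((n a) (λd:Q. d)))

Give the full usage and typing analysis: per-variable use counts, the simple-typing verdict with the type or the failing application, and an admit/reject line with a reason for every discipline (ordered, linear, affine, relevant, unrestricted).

variable uses: a ×1, n (bound) ×1, d (bound) ×1
left-to-right use order: n, a, d
typing: ✓ — (P → (Q → Q) → Q) → Q
ordered: ✗ — no contiguous prefix/suffix split fits n, a, d
linear: ✓ — single use per variable (a, n, d)
affine: ✓ — no duplicate uses among a, n, d
relevant: ✓ — every one of a, n, d appears
unrestricted: ✓ — typability at (P → (Q → Q) → Q) → Q is all that's needed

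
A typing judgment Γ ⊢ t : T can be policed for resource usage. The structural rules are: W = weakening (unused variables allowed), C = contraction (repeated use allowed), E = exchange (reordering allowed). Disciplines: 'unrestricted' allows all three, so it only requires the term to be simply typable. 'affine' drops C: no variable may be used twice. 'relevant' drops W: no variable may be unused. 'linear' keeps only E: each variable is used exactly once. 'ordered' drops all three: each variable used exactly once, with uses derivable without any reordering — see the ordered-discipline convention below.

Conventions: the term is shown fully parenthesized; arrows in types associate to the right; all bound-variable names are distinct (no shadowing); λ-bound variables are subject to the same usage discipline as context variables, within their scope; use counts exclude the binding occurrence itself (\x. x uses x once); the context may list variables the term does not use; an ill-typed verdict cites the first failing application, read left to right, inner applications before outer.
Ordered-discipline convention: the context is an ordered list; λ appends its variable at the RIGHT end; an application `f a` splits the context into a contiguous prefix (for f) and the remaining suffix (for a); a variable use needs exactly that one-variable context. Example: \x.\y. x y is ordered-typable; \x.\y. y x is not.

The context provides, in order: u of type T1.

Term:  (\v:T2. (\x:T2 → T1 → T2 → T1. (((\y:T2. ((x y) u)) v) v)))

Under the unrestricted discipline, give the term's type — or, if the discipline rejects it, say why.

term : T2 → (T2 → T1 → T2 → T1) → T1
counts: u: 1; v (λ-bound): 2; x (λ-bound): 1; y (λ-bound): 1
order of uses: x, y, u, v, v
typing: the term checks, with type T2 → (T2 → T1 → T2 → T1) → T1
per-discipline verdicts: ordered ✗ | linear ✗ | affine ✗ | relevant ✓ | unrestricted ✓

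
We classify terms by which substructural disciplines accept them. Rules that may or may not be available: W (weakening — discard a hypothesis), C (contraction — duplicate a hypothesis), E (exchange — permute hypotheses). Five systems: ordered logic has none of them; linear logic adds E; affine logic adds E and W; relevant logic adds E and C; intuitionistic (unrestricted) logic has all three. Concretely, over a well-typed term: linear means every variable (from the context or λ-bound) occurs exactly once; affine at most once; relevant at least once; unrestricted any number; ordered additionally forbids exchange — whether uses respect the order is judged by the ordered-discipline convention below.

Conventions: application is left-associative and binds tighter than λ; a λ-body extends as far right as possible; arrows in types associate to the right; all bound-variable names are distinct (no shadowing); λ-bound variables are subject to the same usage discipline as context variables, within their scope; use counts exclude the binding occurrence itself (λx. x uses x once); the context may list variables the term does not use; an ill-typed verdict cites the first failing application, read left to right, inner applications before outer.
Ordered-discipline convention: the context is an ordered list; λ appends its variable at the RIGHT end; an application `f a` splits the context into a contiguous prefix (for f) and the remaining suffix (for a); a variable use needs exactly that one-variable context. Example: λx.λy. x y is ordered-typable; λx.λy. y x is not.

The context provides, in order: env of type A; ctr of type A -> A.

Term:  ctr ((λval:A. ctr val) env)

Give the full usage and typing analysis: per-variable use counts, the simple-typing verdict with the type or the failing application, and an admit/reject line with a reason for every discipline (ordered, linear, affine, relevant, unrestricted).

use counts: env: 1×; ctr: 2×; val [bound]: 1×
use order (left to right): ctr, ctr, val, env
typing: well-typed at A
ordered: ✗, ctr ×2 used more than once (contraction)
linear: ✗, ctr ×2 used more than once (contraction)
affine: ✗, ctr ×2 used more than once (contraction)
relevant: ✓, at least one use each (env, ctr, val)
unrestricted: ✓, well-typed at A; no restrictions here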